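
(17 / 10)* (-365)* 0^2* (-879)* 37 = 0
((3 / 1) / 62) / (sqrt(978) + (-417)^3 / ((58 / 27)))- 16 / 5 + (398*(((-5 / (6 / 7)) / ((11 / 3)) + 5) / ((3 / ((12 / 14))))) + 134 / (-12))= 34154602142994603825445619 / 91494771562785787564830- 1682*sqrt(978) / 39608126217656185093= 373.30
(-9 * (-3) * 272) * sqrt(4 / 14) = 7344 * sqrt(14) / 7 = 3925.53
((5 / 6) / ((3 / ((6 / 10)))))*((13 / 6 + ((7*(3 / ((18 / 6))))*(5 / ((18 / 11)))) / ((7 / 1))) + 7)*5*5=1375 / 27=50.93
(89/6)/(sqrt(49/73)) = 89 * sqrt(73)/42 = 18.11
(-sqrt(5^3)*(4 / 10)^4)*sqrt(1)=-16*sqrt(5) / 125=-0.29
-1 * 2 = -2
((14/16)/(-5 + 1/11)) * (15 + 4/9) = -10703/3888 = -2.75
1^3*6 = 6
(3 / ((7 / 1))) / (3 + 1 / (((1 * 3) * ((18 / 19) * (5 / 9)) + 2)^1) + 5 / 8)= 136 / 1239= 0.11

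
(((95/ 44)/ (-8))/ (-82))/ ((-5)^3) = -19/ 721600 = -0.00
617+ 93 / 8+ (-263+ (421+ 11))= 6381 / 8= 797.62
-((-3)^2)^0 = -1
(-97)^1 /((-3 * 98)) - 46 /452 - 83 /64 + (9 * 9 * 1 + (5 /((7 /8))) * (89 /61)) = 5724155851 /64849344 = 88.27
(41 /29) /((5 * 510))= 0.00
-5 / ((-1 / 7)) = 35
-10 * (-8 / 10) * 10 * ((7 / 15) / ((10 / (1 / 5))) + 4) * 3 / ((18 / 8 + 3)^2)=384896 / 11025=34.91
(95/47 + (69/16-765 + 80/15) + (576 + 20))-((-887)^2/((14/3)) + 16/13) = -34644094333/205296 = -168751.92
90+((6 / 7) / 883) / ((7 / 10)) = 3894090 / 43267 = 90.00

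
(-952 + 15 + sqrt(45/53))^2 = 46532402/53 - 5622 * sqrt(265)/53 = 876243.07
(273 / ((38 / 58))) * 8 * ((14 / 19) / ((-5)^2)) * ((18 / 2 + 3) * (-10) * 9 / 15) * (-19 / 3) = 21280896 / 475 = 44801.89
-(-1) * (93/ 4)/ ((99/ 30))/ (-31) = -5/ 22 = -0.23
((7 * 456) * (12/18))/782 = 1064/391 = 2.72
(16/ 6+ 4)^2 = 400/ 9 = 44.44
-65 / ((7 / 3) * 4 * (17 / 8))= -390 / 119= -3.28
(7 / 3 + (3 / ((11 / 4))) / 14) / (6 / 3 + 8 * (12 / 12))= 557 / 2310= 0.24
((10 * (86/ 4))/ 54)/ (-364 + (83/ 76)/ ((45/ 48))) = -20425/ 1861344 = -0.01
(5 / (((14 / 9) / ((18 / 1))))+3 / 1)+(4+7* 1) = 503 / 7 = 71.86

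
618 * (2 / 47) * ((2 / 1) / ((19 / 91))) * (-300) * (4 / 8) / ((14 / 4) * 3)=-3213600 / 893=-3598.66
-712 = -712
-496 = -496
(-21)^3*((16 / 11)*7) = -1037232 / 11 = -94293.82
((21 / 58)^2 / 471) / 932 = 0.00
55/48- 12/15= 83/240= 0.35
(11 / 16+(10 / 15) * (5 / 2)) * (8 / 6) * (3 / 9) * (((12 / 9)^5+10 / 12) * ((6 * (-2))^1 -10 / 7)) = -13027883 / 183708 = -70.92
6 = 6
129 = 129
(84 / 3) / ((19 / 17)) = 25.05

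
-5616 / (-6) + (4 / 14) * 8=6568 / 7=938.29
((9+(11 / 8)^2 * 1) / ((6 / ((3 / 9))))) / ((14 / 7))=697 / 2304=0.30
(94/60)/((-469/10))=-47/1407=-0.03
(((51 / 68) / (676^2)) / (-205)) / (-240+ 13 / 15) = 9 / 268824357568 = 0.00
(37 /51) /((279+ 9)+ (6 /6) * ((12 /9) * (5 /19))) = 703 /279412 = 0.00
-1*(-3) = 3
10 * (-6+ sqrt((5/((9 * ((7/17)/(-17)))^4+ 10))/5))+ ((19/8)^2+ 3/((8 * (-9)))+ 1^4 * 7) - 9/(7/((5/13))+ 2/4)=-44.72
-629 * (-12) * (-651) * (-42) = 206377416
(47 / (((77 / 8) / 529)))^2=39562801216 / 5929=6672761.21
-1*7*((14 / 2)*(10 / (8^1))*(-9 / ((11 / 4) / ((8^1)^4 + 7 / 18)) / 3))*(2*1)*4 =72260300 / 33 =2189706.06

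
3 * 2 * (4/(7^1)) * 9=216/7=30.86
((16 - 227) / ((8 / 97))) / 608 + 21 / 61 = -1146343 / 296704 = -3.86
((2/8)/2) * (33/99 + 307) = 461/12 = 38.42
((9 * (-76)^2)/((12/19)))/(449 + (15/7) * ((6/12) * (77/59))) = 9712344/53147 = 182.74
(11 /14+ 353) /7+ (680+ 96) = 81001 /98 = 826.54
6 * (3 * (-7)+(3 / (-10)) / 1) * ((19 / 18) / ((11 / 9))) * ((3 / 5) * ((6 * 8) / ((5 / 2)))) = -1748304 / 1375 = -1271.49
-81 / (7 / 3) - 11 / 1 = -320 / 7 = -45.71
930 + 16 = 946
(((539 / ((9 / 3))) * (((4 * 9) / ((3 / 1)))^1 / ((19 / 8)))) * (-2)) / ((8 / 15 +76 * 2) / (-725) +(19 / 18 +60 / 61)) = -137302704000 / 138300373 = -992.79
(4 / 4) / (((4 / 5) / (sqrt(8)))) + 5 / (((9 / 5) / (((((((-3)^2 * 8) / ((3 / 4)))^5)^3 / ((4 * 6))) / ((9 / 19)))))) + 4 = 132454233762310598106179200000.00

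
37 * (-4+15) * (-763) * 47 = -14595427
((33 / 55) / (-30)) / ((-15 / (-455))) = -91 / 150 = -0.61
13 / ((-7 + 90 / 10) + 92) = 13 / 94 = 0.14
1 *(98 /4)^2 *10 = 12005 /2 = 6002.50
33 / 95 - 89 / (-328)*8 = 9808 / 3895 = 2.52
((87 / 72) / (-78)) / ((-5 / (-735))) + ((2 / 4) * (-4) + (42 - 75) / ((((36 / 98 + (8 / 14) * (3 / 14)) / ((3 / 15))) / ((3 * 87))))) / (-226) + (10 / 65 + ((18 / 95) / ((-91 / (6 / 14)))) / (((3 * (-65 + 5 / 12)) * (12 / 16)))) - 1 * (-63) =93493884964 / 1222984875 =76.45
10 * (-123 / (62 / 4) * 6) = -14760 / 31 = -476.13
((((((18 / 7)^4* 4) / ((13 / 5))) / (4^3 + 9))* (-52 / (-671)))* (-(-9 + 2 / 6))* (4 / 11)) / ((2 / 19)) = 2765767680 / 1293690013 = 2.14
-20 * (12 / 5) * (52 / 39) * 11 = -704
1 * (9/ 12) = 3/ 4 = 0.75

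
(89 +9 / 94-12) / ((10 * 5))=7247 / 4700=1.54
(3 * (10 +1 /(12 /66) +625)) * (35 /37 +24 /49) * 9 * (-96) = -617348304 /259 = -2383584.19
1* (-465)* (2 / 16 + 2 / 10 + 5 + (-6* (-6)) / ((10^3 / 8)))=-522009 / 200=-2610.04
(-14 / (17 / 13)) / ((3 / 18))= -1092 / 17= -64.24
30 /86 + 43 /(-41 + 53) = 2029 /516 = 3.93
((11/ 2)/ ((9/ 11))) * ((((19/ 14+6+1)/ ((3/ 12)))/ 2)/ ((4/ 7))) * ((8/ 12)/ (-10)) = -1573/ 120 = -13.11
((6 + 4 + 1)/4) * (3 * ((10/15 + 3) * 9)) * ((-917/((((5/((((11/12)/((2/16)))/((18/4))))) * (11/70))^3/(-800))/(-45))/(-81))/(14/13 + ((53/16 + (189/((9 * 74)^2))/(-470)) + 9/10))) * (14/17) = 18254984479740968960000/118435825227339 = 154133974.62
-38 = -38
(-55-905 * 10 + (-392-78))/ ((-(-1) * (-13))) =9575/ 13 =736.54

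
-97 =-97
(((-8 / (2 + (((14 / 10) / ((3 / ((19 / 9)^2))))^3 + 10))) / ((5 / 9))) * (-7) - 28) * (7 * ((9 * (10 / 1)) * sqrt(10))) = -550422499362120 * sqrt(10) / 37660097683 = -46218.38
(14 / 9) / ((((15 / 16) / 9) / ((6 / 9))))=448 / 45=9.96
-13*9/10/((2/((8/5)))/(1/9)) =-26/25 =-1.04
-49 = -49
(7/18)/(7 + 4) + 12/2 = 6.04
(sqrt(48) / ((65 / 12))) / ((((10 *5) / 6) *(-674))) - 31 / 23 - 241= -5574 / 23 - 72 *sqrt(3) / 547625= -242.35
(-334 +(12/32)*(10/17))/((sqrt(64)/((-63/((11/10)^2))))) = 35747775/16456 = 2172.32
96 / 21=32 / 7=4.57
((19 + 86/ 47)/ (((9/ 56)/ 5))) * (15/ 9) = 1370600/ 1269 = 1080.06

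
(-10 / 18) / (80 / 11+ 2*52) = -55 / 11016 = -0.00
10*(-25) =-250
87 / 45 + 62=959 / 15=63.93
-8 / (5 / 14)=-112 / 5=-22.40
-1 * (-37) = 37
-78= -78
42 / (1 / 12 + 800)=504 / 9601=0.05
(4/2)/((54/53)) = 53/27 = 1.96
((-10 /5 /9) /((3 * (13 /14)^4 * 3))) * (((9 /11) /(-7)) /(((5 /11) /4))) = 43904 /1285245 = 0.03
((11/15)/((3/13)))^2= 20449/2025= 10.10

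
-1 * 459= -459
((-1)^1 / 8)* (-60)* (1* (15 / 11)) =225 / 22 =10.23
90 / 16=45 / 8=5.62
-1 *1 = -1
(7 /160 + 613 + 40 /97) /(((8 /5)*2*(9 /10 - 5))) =-47604195 /1018112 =-46.76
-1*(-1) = 1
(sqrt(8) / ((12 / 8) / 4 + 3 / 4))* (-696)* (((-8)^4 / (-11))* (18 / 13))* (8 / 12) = 60817408* sqrt(2) / 143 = 601460.16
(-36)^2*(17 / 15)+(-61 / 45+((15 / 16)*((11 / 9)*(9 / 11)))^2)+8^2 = 3530473 / 2304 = 1532.32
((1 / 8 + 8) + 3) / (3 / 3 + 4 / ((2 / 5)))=89 / 88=1.01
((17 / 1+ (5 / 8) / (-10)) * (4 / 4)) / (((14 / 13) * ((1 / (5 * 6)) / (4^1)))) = 52845 / 28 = 1887.32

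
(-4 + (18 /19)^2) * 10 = -11200 /361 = -31.02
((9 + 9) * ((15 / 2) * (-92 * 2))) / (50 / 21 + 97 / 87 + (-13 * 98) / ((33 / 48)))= 166403160 / 12390437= 13.43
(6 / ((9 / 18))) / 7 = 12 / 7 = 1.71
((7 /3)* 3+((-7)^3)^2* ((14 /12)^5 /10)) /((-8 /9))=-28615.03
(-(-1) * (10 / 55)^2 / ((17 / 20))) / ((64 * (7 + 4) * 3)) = 5 / 271524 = 0.00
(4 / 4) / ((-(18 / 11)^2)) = -121 / 324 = -0.37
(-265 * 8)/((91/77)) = -23320/13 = -1793.85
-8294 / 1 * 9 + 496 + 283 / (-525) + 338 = -38751583 / 525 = -73812.54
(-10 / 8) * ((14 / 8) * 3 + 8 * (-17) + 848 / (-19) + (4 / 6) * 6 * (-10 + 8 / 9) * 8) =1596925 / 2736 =583.67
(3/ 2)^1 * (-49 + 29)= -30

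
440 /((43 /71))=31240 /43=726.51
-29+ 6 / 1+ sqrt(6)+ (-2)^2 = -19+ sqrt(6) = -16.55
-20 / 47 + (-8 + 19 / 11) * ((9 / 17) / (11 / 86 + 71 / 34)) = -59683 / 31020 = -1.92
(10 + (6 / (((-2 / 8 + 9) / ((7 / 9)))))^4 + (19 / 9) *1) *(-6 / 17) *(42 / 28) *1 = -617221 / 95625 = -6.45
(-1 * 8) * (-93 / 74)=372 / 37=10.05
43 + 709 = 752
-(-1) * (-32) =-32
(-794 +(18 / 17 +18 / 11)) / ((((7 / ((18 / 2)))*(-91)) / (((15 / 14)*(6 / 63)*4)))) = 26635320 / 5836831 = 4.56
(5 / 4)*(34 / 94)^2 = 1445 / 8836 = 0.16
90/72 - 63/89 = 193/356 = 0.54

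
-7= -7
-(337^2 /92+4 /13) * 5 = -7383825 /1196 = -6173.77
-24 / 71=-0.34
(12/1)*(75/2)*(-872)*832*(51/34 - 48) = 15181171200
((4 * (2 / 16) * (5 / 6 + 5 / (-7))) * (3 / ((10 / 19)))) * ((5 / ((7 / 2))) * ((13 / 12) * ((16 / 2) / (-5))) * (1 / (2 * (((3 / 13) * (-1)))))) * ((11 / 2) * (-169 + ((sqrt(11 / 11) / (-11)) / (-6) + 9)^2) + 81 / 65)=-874199443 / 997920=-876.02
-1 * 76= -76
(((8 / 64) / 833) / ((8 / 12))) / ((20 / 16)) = 3 / 16660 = 0.00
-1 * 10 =-10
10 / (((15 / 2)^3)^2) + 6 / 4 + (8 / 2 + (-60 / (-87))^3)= 647629340459 / 111122381250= 5.83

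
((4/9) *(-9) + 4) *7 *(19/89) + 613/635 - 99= -62252/635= -98.03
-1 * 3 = -3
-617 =-617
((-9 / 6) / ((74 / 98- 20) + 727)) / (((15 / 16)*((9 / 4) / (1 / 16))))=-49 / 780300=-0.00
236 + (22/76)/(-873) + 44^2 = 72053917/33174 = 2172.00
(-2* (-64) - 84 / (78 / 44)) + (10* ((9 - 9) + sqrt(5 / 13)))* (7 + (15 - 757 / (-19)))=1048 / 13 + 11750* sqrt(65) / 247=464.14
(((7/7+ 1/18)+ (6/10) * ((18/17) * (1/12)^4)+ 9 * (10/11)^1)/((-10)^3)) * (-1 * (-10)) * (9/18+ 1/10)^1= -9949793/179520000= -0.06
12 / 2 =6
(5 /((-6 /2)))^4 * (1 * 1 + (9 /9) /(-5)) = 500 /81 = 6.17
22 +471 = 493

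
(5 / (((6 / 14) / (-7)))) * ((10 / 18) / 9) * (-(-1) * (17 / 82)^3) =-6018425 / 133982424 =-0.04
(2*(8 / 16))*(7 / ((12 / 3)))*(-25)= -175 / 4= -43.75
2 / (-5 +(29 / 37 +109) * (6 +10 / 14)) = 518 / 189619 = 0.00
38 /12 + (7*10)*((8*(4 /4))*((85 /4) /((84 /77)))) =21823 /2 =10911.50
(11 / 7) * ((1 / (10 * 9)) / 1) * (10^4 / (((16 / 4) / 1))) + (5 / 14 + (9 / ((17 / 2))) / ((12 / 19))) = 48928 / 1071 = 45.68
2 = 2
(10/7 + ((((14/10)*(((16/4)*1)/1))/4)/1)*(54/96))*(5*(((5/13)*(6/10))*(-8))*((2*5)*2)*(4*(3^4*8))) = -96500160/91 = -1060441.32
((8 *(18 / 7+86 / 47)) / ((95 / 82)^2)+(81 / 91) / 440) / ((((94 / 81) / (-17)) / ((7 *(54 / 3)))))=-48423.18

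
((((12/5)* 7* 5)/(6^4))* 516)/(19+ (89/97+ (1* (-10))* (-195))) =29197/1719738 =0.02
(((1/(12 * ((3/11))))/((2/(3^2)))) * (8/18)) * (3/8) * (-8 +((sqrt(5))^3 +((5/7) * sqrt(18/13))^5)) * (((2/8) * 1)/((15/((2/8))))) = -11/1440 +185625 * sqrt(26)/2363198656 +11 * sqrt(5)/2304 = 0.00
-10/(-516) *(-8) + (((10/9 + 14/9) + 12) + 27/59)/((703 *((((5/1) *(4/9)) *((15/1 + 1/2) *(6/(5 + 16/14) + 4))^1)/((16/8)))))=-27471293843/177477179610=-0.15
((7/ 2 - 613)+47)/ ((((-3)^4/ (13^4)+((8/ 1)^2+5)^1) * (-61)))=2142075/ 16029092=0.13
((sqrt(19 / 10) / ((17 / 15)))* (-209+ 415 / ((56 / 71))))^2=269712418455 / 1812608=148797.99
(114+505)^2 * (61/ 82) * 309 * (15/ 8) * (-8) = -1321134455.30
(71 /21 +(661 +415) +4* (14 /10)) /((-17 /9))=-574.40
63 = 63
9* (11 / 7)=99 / 7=14.14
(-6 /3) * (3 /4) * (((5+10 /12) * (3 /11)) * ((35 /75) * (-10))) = 245 /22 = 11.14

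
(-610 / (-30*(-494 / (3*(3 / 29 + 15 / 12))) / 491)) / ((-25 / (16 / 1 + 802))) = 1923243563 / 716300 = 2684.97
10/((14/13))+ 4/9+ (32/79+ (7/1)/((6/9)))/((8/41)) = 5225341/79632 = 65.62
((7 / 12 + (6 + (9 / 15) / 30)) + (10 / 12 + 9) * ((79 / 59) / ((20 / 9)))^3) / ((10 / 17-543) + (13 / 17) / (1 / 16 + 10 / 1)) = -4003582853767 / 248020915824000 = -0.02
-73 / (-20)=73 / 20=3.65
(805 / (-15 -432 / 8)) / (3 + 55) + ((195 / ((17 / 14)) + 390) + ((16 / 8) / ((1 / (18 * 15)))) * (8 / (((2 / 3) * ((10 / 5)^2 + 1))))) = 1846.39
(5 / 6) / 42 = 5 / 252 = 0.02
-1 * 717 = -717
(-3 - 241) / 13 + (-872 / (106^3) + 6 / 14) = -248485632 / 13547807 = -18.34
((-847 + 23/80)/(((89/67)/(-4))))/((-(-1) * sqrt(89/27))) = 1404.33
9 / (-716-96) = -9 / 812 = -0.01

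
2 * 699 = 1398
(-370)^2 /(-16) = -34225 /4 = -8556.25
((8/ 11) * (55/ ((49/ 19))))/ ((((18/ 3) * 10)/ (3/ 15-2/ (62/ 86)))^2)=6859/ 240250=0.03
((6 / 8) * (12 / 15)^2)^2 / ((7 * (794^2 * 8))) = 9 / 1379078750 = 0.00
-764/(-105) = 764/105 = 7.28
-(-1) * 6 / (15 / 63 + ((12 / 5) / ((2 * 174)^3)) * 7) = 737523360 / 29266849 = 25.20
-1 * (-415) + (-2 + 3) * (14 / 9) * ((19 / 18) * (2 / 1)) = 33881 / 81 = 418.28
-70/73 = -0.96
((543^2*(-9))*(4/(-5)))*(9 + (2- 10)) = 10614564/5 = 2122912.80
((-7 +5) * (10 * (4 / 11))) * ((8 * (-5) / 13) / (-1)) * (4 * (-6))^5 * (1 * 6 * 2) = 305764761600 / 143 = 2138215116.08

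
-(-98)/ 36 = 49/ 18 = 2.72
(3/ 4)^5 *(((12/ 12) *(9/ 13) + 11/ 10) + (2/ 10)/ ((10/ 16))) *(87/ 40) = 1.09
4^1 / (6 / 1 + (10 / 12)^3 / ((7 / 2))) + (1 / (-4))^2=53045 / 74576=0.71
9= 9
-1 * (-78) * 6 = 468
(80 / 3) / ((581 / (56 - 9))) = 3760 / 1743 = 2.16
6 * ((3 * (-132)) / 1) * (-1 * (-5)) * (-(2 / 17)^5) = 380160 / 1419857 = 0.27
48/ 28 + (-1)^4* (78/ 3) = 194/ 7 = 27.71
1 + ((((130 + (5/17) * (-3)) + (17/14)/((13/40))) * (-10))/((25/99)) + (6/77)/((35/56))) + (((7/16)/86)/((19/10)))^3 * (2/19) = -9496846179039621569617/1805521756556277760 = -5259.89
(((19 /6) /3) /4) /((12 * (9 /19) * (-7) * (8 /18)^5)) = -87723 /229376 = -0.38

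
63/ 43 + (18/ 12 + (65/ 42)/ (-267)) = 713495/ 241101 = 2.96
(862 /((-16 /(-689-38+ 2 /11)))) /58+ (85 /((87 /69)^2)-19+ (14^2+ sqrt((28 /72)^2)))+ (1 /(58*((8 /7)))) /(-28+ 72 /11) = 905.98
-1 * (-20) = 20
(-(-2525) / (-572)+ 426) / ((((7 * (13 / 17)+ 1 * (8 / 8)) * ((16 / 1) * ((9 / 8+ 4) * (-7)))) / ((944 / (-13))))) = 241870441 / 28810782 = 8.40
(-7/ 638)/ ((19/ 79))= -553/ 12122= -0.05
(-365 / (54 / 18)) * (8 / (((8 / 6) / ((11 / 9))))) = -8030 / 9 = -892.22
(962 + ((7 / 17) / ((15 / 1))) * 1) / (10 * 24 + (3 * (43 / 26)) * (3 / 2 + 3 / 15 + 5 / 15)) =12756484 / 3316173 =3.85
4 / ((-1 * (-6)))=2 / 3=0.67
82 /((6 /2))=82 /3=27.33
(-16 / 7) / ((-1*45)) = 16 / 315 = 0.05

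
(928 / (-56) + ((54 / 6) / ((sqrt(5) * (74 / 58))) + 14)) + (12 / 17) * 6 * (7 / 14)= -54 / 119 + 261 * sqrt(5) / 185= 2.70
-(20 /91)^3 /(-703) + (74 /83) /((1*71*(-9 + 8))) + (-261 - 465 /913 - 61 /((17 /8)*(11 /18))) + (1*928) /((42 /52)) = 1471954687333213448 /1751373621846849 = 840.46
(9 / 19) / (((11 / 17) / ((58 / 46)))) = 4437 / 4807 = 0.92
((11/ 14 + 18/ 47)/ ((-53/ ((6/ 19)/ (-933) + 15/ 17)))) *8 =-272536676/ 1751598961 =-0.16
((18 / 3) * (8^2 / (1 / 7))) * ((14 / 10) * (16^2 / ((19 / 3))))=14450688 / 95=152112.51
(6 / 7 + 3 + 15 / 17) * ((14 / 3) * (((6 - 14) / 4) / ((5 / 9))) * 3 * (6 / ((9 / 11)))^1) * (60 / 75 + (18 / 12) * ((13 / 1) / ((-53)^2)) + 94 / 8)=-1544684328 / 70225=-21996.22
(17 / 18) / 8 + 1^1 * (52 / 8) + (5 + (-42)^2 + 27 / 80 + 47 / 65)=1039357 / 585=1776.68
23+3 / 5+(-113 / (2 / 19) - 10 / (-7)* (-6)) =-74093 / 70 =-1058.47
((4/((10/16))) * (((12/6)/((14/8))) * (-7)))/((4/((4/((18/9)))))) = -128/5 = -25.60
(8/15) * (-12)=-32/5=-6.40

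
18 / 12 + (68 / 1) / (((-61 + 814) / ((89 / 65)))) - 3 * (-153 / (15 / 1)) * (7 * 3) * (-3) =-188553403 / 97890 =-1926.18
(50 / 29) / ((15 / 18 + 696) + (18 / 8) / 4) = 96 / 38831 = 0.00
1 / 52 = 0.02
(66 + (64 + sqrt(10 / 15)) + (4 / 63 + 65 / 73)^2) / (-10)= -2768849899 / 211508010 - sqrt(6) / 30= -13.17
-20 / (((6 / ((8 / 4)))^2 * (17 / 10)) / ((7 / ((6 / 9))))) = -700 / 51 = -13.73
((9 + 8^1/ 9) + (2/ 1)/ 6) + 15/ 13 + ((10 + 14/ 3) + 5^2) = 5972/ 117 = 51.04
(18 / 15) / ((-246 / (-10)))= 2 / 41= 0.05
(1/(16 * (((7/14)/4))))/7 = 1/14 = 0.07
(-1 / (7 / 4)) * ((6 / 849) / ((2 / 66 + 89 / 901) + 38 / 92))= -10941744 / 1468861975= -0.01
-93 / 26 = -3.58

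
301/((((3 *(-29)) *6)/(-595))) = 179095/522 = 343.09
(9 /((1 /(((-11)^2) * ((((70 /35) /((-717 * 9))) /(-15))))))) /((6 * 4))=0.00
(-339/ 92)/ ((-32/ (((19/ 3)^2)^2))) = 14726273/ 79488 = 185.26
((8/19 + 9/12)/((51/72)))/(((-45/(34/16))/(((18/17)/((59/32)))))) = -4272/95285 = -0.04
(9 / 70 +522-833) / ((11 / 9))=-195849 / 770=-254.35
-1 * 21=-21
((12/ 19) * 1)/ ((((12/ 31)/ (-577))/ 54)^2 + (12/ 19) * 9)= 77746578867/ 699719209822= 0.11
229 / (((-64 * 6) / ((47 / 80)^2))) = -505861 / 2457600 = -0.21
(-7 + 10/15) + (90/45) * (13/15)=-23/5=-4.60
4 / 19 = 0.21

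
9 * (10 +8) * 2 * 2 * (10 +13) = 14904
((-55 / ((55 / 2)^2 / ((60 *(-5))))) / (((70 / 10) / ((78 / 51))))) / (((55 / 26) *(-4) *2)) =-4056 / 14399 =-0.28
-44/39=-1.13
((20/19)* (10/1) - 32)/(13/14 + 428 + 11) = -1904/39007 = -0.05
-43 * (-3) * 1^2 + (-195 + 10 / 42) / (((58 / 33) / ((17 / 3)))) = -498.94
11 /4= 2.75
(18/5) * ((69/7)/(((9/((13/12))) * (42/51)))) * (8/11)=3.77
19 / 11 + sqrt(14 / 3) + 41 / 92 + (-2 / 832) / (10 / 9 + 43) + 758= sqrt(42) / 3 + 31762649683 / 41783456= 762.33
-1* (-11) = 11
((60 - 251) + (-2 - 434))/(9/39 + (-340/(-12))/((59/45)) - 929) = 0.69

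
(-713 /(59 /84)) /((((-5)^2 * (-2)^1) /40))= 239568 /295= 812.09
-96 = -96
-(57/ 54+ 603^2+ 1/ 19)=-124354657/ 342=-363610.11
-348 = -348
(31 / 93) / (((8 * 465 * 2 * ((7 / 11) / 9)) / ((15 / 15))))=11 / 17360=0.00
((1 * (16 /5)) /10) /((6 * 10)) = 2 /375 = 0.01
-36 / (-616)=0.06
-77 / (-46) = 1.67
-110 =-110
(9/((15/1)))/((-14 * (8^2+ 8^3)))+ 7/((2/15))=705599/13440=52.50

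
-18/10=-9/5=-1.80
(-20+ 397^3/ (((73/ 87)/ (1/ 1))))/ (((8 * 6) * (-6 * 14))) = -777665113/ 42048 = -18494.70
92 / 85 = 1.08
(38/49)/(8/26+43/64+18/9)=31616/121471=0.26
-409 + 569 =160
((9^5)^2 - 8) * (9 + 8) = 59275334681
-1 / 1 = -1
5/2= 2.50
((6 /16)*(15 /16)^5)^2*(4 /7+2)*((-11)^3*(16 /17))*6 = -186507765791015625 /130841883705344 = -1425.44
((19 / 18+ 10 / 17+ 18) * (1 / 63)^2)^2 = 36132121 / 1475044256196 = 0.00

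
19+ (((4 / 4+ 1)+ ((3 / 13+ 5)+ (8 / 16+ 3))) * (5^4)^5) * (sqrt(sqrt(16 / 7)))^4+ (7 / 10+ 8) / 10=21286010742187680817 / 9100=2339122059581063.83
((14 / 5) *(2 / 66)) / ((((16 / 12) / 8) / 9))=252 / 55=4.58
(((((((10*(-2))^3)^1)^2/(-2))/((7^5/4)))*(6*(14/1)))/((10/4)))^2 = 377487360000000000/5764801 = 65481420781.05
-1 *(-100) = 100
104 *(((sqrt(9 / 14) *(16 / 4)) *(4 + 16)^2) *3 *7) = 748800 *sqrt(14) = 2801753.05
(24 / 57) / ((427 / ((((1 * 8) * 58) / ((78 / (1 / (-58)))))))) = -32 / 316407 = -0.00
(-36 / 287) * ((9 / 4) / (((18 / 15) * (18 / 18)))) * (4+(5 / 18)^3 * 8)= -15205 / 15498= -0.98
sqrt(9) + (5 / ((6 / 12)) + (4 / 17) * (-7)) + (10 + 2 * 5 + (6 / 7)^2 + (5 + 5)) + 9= 42556 / 833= 51.09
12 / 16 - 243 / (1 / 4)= -3885 / 4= -971.25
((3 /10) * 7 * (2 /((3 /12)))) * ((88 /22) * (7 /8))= 294 /5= 58.80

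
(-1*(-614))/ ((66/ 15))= 139.55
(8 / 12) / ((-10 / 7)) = -7 / 15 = -0.47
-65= -65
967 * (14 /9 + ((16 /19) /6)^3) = 279066530 /185193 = 1506.90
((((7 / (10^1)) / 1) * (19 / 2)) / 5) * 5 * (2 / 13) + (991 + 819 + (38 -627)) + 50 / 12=239107 / 195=1226.19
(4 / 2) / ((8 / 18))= 9 / 2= 4.50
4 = 4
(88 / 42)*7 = 44 / 3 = 14.67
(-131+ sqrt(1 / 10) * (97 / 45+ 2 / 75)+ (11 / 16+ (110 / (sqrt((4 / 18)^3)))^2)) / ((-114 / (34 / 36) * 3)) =-99958385 / 32832 - 8347 * sqrt(10) / 13851000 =-3044.54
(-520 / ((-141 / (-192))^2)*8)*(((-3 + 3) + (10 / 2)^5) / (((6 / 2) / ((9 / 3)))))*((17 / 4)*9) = -2036736000000 / 2209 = -922017202.35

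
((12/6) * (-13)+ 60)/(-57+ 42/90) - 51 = -21879/424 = -51.60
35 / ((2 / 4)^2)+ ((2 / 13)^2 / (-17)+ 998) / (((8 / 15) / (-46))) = -493796185 / 5746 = -85937.38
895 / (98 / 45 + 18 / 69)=926325 / 2524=367.01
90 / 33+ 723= 7983 / 11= 725.73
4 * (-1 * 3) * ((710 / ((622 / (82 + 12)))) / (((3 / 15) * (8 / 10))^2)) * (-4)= 62568750 / 311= 201185.69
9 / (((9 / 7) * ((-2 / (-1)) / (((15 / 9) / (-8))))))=-0.73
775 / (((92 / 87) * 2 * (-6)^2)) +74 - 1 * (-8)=203531 / 2208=92.18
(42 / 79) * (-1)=-0.53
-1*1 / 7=-1 / 7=-0.14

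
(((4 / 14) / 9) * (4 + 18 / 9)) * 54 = 72 / 7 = 10.29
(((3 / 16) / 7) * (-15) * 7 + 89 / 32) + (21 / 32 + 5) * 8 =1447 / 32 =45.22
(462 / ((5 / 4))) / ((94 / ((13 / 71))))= 12012 / 16685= 0.72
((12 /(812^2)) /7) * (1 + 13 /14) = 0.00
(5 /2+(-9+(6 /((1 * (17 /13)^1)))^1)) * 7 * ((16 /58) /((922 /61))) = -55510 /227273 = -0.24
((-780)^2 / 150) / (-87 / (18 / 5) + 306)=24336 / 1691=14.39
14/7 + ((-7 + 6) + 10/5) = 3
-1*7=-7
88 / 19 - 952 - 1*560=-1507.37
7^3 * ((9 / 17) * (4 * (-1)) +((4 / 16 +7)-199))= -66496.60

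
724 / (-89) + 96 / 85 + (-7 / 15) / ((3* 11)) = -1051439 / 149787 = -7.02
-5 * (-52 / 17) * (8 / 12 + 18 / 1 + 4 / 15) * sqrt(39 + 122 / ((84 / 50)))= 29536 * sqrt(12306) / 1071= 3059.29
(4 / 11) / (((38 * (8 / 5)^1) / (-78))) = -195 / 418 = -0.47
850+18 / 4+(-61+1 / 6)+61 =2564 / 3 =854.67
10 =10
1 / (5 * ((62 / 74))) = 37 / 155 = 0.24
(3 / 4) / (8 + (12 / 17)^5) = 4259571 / 46430752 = 0.09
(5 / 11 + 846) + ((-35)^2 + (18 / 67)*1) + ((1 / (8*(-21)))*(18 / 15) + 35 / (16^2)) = 13681521257 / 6603520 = 2071.85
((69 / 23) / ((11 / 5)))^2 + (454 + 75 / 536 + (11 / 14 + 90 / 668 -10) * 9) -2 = 372.28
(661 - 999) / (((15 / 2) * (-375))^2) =-1352 / 31640625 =-0.00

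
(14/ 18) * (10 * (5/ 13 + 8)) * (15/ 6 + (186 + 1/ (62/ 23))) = 44673650/ 3627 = 12316.97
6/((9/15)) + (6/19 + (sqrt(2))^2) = 234/19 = 12.32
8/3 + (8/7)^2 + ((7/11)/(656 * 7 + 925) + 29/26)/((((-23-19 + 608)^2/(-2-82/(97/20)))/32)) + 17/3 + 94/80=129885226042893949/12012674186593080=10.81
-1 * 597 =-597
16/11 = 1.45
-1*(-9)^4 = -6561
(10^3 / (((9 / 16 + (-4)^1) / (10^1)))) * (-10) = 320000 / 11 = 29090.91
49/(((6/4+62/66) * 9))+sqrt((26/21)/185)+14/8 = sqrt(101010)/3885+1099/276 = 4.06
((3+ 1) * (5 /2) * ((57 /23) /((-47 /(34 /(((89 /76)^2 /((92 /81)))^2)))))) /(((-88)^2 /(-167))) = 206952750595840 /780354677428029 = 0.27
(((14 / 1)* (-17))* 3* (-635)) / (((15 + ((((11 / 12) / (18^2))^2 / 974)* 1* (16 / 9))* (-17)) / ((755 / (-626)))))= -1417499417844770400 / 38883879230239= -36454.68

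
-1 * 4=-4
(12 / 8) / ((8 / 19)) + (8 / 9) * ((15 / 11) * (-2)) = 601 / 528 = 1.14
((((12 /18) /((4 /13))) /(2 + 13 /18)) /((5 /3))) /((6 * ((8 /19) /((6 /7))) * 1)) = 2223 /13720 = 0.16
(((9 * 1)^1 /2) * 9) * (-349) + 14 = -28241 /2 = -14120.50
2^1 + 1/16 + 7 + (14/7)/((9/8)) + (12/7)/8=11143/1008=11.05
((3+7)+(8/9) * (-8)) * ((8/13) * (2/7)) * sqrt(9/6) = 16 * sqrt(6)/63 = 0.62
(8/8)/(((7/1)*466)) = 1/3262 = 0.00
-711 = -711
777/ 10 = 77.70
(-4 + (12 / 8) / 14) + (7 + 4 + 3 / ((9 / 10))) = 10.44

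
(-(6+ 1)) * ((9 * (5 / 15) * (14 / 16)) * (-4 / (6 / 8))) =98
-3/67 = -0.04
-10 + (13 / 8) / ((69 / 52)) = -1211 / 138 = -8.78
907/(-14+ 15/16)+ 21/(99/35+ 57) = -69.08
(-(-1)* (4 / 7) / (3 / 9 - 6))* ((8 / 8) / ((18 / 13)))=-26 / 357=-0.07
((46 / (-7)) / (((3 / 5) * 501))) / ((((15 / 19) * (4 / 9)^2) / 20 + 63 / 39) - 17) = 85215 / 59939306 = 0.00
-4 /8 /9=-1 /18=-0.06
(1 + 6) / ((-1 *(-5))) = 7 / 5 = 1.40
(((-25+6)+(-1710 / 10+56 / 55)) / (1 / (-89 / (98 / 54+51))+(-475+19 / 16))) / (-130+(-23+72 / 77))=-310822176 / 118650933295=-0.00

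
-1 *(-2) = 2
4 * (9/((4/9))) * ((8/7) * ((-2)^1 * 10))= -12960/7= -1851.43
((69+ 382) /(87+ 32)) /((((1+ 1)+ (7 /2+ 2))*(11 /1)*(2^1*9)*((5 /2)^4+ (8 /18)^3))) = 17712 /271706155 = 0.00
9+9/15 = 48/5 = 9.60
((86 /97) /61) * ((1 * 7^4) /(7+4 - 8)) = 206486 /17751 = 11.63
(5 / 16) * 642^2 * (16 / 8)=515205 / 2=257602.50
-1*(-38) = 38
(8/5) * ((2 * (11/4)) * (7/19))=308/95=3.24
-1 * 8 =-8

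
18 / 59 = 0.31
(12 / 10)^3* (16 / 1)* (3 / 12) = 864 / 125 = 6.91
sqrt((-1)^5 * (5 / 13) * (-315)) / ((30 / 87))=87 * sqrt(91) / 26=31.92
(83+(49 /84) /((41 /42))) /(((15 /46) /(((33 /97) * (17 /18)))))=1965557 /23862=82.37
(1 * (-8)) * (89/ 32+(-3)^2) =-377/ 4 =-94.25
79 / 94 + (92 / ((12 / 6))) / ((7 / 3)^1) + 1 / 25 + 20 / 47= 345783 / 16450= 21.02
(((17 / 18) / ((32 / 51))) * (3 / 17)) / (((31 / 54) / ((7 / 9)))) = 357 / 992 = 0.36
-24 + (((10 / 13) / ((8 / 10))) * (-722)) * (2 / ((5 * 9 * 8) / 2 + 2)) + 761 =862846 / 1183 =729.37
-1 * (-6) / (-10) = -3 / 5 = -0.60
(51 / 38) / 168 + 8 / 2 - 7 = -6367 / 2128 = -2.99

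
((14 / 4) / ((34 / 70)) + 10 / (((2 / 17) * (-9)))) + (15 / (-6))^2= 2455 / 612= 4.01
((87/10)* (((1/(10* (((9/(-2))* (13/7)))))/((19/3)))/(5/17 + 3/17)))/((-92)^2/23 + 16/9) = -31059/328806400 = -0.00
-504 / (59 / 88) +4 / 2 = -44234 / 59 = -749.73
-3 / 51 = -1 / 17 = -0.06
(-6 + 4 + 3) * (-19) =-19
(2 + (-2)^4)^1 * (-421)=-7578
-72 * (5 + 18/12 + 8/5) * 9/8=-6561/10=-656.10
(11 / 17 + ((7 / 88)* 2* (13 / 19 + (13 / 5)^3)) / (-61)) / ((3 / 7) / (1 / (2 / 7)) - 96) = -795744173 / 127276454250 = -0.01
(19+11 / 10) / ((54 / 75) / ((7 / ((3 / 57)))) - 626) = -0.03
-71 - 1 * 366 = -437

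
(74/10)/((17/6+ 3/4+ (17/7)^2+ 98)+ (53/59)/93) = 39791724/578006795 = 0.07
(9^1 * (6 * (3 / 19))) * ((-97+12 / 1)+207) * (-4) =-79056 / 19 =-4160.84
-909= -909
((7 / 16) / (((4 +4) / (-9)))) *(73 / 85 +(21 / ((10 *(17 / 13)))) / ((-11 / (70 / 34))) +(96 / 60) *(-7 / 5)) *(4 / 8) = 16840719 / 40691200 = 0.41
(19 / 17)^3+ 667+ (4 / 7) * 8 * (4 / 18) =207195722 / 309519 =669.41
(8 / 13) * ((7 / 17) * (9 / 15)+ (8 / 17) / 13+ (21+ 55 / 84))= 4072574 / 301665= 13.50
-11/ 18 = -0.61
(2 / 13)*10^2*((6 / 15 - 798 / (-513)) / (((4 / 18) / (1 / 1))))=1760 / 13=135.38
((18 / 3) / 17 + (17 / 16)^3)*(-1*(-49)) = 76.07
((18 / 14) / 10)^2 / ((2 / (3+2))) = 0.04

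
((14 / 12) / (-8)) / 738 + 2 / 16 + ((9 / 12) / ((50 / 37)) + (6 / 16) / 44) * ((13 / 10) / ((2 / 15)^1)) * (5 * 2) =214581217 / 3896640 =55.07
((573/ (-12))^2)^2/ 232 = 22408.13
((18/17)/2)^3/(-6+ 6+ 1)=729/4913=0.15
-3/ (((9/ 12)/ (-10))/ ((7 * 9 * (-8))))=-20160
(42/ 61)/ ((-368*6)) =-7/ 22448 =-0.00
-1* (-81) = 81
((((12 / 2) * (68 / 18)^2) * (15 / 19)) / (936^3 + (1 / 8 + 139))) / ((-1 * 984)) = -11560 / 137980854043713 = -0.00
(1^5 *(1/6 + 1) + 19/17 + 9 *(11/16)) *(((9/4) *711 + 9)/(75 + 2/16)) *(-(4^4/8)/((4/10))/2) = -7256.72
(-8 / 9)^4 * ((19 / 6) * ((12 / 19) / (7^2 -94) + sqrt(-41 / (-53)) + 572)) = 38912 * sqrt(2173) / 1043199 + 333856768 / 295245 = 1132.52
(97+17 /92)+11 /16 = 36017 /368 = 97.87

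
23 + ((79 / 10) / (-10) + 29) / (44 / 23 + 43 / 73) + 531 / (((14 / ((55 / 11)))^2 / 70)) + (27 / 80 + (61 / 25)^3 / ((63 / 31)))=316459641759901 / 66165750000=4782.83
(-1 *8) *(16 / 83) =-128 / 83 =-1.54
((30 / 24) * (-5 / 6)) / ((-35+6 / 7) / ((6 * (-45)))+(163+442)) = -7875 / 4574756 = -0.00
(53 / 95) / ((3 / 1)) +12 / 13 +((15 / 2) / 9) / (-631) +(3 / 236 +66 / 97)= 32125987701 / 17839392220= 1.80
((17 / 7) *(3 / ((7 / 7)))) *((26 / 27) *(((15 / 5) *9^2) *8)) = 13638.86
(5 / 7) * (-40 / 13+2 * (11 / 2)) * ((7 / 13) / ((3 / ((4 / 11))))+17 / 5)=765599 / 39039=19.61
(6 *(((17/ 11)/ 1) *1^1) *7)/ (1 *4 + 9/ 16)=11424/ 803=14.23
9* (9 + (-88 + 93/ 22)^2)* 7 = 214263315/ 484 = 442692.80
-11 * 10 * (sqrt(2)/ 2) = -55 * sqrt(2) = -77.78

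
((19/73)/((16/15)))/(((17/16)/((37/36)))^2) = 130055/569619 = 0.23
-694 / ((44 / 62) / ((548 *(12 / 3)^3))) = -34297227.64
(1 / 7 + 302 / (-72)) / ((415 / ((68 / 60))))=-17357 / 1568700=-0.01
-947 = -947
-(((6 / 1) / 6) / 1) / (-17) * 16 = 16 / 17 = 0.94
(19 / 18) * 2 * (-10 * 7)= -1330 / 9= -147.78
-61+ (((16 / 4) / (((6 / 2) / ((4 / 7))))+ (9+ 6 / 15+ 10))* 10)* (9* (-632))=-8028091 / 7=-1146870.14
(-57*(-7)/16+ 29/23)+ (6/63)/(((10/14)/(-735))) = -26423/368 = -71.80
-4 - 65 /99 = -461 /99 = -4.66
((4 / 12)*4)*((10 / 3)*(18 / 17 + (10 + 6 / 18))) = 23240 / 459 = 50.63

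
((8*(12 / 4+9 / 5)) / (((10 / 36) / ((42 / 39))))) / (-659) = -48384 / 214175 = -0.23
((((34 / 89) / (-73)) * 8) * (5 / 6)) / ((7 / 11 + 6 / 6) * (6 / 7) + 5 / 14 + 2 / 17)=-356048 / 19159653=-0.02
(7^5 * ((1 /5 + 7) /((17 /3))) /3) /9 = 67228 /85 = 790.92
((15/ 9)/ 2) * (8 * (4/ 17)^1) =80/ 51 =1.57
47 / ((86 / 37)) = 1739 / 86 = 20.22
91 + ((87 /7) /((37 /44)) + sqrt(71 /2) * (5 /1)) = 135.57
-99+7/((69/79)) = -6278/69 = -90.99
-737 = -737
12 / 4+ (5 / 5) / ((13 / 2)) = 41 / 13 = 3.15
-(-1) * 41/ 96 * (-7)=-287/ 96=-2.99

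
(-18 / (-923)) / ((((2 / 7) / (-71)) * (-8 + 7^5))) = -0.00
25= 25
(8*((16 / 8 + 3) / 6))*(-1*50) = -1000 / 3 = -333.33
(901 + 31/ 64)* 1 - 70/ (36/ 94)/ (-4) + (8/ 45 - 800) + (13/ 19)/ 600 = 40317077/ 273600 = 147.36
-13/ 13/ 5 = -1/ 5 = -0.20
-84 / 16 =-21 / 4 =-5.25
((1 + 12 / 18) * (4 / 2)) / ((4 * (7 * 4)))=5 / 168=0.03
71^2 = 5041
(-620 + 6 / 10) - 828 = -7237 / 5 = -1447.40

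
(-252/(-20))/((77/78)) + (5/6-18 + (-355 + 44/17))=-2001731/5610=-356.81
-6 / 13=-0.46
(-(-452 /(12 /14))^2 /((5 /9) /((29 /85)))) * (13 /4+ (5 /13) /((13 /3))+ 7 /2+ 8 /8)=-96149024951 /71825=-1338656.80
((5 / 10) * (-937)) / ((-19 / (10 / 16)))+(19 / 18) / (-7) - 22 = -6.74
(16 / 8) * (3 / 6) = 1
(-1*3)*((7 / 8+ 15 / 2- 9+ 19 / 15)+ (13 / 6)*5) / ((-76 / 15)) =4131 / 608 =6.79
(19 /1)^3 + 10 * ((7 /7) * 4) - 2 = 6897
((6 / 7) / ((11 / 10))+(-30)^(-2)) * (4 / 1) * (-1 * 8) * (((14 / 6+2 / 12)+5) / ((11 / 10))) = -170.25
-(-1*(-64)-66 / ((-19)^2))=-23038 / 361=-63.82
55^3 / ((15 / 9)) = 99825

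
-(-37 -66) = 103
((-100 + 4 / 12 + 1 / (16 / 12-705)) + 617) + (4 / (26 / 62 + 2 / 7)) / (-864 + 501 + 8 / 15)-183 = 334.32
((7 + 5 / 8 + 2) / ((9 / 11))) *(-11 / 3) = -9317 / 216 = -43.13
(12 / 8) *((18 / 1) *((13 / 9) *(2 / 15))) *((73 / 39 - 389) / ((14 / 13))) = -196274 / 105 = -1869.28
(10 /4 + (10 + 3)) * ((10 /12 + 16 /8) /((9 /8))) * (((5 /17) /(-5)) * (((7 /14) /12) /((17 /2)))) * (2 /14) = -31 /19278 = -0.00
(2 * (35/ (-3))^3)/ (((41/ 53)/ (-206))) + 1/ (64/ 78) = 29959035173/ 35424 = 845727.05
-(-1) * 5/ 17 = 5/ 17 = 0.29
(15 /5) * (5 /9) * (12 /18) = 1.11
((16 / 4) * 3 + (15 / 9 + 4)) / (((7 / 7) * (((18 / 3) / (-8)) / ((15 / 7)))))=-1060 / 21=-50.48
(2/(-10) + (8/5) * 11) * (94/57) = 2726/95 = 28.69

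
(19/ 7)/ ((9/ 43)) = 817/ 63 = 12.97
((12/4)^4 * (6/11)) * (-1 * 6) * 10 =-29160/11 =-2650.91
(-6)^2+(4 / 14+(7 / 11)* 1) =2843 / 77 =36.92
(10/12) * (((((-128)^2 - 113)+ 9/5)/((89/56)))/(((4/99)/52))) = 977344368/89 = 10981397.39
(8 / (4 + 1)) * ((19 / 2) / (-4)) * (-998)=18962 / 5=3792.40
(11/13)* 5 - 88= -1089/13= -83.77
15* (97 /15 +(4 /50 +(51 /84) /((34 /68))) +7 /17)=145883 /1190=122.59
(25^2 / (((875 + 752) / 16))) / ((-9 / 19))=-190000 / 14643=-12.98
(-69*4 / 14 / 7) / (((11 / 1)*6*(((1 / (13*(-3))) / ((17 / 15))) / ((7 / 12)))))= 5083 / 4620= 1.10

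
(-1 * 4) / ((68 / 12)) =-12 / 17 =-0.71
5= 5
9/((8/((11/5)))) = 99/40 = 2.48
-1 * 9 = -9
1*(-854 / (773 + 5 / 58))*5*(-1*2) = 495320 / 44839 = 11.05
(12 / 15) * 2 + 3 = 23 / 5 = 4.60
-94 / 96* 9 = -141 / 16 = -8.81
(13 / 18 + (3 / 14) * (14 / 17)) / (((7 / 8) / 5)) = 5500 / 1071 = 5.14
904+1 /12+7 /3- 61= 10145 /12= 845.42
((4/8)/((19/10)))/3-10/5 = -1.91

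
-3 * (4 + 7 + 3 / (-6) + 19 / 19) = -69 / 2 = -34.50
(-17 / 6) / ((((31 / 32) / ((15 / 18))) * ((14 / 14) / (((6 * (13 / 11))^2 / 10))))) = -45968 / 3751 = -12.25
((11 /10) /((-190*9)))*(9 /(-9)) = 11 /17100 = 0.00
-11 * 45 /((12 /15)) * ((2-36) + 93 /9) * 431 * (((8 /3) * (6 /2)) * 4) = 201966600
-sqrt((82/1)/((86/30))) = -sqrt(52890)/43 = -5.35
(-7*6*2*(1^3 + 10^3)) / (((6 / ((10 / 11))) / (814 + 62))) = -11160240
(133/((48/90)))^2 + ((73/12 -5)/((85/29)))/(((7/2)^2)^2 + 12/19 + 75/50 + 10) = 50041990465853/804690240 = 62187.89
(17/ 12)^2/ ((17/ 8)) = 17/ 18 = 0.94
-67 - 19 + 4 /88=-1891 /22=-85.95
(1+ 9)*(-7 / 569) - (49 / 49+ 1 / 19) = -12710 / 10811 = -1.18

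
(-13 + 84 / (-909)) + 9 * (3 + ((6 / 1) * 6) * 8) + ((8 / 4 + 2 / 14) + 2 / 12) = 2608.22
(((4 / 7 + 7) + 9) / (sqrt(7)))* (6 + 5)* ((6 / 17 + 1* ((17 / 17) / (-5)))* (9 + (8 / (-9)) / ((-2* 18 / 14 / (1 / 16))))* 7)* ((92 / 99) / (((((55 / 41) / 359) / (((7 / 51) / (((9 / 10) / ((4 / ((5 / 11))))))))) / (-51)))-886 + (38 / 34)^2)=-25405548604131137* sqrt(7) / 5640983775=-11915787.42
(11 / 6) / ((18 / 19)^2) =3971 / 1944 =2.04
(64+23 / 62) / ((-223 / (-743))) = 2965313 / 13826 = 214.47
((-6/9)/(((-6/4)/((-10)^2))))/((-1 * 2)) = -200/9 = -22.22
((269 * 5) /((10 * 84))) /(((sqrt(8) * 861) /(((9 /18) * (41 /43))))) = 269 * sqrt(2) /1213632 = 0.00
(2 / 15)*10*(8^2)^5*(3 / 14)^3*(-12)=-57982058496 / 343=-169043902.32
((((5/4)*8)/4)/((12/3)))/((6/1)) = 0.10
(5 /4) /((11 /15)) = 75 /44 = 1.70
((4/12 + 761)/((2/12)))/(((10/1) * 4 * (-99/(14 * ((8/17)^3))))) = -4092928/2431935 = -1.68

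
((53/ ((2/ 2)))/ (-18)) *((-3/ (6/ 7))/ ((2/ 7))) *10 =360.69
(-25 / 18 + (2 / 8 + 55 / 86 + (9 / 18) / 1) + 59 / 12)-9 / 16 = 26965 / 6192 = 4.35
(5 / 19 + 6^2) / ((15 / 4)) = 2756 / 285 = 9.67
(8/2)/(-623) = -4/623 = -0.01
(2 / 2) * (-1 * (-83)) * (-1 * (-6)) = 498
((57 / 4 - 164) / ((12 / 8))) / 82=-599 / 492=-1.22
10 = 10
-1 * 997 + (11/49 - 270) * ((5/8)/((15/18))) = -235069/196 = -1199.33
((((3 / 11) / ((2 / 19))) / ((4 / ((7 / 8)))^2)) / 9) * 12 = 931 / 5632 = 0.17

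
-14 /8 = -7 /4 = -1.75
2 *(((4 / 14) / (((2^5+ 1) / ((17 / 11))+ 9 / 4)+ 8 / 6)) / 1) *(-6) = -4896 / 35609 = -0.14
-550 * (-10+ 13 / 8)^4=-5541558275 / 2048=-2705839.00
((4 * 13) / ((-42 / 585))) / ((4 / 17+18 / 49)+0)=-301665 / 251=-1201.85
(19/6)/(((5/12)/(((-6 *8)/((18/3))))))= -304/5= -60.80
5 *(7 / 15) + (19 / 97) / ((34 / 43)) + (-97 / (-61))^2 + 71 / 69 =6.14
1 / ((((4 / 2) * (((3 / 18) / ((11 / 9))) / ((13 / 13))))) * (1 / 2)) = 22 / 3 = 7.33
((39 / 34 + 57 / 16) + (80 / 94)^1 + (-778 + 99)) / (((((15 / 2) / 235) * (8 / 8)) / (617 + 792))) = -12130431841 / 408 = -29731450.59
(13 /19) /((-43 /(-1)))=13 /817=0.02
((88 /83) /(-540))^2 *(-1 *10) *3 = -968 /8370135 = -0.00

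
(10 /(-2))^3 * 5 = -625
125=125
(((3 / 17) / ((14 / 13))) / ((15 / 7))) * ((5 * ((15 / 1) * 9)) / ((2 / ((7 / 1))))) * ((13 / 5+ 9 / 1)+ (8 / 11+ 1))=2407.73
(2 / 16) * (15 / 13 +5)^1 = 10 / 13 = 0.77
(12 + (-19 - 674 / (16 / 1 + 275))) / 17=-2711 / 4947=-0.55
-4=-4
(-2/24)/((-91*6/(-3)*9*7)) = -1/137592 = -0.00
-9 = -9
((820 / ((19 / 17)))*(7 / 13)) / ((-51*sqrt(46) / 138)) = -5740*sqrt(46) / 247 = -157.61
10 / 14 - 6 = -37 / 7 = -5.29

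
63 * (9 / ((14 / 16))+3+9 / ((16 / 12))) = 5049 / 4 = 1262.25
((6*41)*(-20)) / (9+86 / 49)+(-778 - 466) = -896668 / 527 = -1701.46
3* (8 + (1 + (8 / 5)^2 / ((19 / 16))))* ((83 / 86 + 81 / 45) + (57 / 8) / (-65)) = 943916169 / 10621000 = 88.87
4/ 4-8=-7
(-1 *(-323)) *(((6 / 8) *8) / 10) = 193.80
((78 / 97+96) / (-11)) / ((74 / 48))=-225360 / 39479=-5.71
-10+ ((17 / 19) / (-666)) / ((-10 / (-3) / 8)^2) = -175886 / 17575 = -10.01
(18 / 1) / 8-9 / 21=51 / 28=1.82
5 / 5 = 1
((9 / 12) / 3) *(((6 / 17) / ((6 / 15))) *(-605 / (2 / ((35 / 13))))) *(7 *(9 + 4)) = -2223375 / 136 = -16348.35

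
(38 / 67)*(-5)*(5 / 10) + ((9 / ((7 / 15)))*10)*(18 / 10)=162145 / 469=345.72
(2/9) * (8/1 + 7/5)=94/45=2.09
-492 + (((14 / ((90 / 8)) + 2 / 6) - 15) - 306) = -811.42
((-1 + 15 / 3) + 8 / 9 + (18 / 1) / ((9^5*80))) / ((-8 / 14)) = -8981287 / 1049760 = -8.56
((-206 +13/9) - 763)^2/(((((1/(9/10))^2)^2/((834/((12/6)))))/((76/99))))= 1351789332012/6875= 196623902.84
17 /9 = 1.89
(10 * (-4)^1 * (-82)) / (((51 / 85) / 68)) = 1115200 / 3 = 371733.33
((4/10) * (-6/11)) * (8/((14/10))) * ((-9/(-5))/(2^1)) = -432/385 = -1.12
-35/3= -11.67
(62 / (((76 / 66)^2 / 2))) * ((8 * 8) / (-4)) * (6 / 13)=-3240864 / 4693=-690.57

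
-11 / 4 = -2.75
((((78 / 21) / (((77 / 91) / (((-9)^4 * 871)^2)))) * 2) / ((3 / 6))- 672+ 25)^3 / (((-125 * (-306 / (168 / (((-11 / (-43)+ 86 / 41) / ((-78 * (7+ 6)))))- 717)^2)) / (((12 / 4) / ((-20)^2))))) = 807884271347887683460612342014200000033124206025713006509503437 / 4089392838300000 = 197556043963664043144077400000000000000000000000.00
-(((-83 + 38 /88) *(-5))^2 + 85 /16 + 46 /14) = -1154943549 /6776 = -170446.21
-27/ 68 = -0.40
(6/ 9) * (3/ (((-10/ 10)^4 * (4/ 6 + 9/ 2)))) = 12/ 31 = 0.39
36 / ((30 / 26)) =156 / 5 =31.20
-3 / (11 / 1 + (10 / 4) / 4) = -8 / 31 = -0.26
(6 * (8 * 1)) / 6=8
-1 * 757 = -757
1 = 1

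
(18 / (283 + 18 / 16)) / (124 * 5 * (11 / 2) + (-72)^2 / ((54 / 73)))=0.00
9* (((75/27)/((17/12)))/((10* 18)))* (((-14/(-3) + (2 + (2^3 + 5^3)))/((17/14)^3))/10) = 574868/751689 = 0.76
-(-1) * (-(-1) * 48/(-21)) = -16/7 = -2.29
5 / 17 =0.29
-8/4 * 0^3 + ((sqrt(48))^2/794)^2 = 576/157609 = 0.00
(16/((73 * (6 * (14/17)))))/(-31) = -68/47523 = -0.00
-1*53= -53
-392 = -392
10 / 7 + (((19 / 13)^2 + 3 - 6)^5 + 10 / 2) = 5739264096373 / 965009442943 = 5.95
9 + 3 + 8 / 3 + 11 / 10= 473 / 30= 15.77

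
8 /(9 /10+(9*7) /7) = 80 /99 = 0.81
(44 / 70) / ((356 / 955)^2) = 2006455 / 443576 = 4.52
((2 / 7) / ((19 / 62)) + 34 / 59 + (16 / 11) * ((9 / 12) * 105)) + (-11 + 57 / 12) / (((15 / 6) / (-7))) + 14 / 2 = 24264409 / 172634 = 140.55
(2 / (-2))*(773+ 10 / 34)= -13146 / 17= -773.29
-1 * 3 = -3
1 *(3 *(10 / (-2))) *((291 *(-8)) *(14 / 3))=162960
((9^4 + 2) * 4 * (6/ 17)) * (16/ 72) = 105008/ 51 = 2058.98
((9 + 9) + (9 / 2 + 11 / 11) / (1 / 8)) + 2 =64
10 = 10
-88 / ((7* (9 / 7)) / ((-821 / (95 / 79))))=5707592 / 855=6675.55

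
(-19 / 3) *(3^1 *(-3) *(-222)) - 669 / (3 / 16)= -16222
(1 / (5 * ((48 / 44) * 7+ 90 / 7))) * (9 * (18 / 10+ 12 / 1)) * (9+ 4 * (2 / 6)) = 164703 / 13150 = 12.52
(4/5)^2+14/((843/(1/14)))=13513/21075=0.64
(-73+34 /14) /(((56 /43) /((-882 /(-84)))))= -31863 /56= -568.98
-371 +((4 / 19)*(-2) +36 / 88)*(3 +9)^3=-81859 / 209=-391.67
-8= -8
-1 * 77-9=-86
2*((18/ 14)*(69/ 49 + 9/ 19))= 4.84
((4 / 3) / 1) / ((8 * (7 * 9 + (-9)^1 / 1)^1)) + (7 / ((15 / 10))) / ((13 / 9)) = 13621 / 4212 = 3.23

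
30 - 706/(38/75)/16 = -17355/304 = -57.09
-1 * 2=-2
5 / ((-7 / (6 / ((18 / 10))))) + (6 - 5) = -1.38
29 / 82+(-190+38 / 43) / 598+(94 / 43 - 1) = 1289859 / 1054274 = 1.22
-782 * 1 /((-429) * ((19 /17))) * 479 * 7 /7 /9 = 6367826 /73359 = 86.80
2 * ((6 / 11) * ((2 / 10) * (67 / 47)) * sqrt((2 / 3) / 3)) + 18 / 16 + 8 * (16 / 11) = 12.91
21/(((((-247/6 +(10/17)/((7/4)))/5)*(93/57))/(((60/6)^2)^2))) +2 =-14242492514/903743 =-15759.45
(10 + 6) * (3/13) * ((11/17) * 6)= 3168/221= 14.33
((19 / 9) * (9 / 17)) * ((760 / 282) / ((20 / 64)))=23104 / 2397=9.64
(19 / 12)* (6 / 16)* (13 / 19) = 13 / 32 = 0.41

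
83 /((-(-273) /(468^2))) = 466128 /7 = 66589.71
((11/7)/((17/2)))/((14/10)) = 110/833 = 0.13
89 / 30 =2.97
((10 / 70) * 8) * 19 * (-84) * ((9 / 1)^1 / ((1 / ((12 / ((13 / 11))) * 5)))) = -10834560 / 13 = -833427.69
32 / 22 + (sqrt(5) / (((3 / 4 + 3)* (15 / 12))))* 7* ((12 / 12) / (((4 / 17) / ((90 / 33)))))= 16 / 11 + 952* sqrt(5) / 55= 40.16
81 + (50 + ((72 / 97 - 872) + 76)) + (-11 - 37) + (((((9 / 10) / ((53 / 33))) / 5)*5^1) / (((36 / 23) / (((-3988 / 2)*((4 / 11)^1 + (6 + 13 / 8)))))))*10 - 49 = -4753681479 / 82256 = -57791.30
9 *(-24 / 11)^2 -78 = -4254 / 121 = -35.16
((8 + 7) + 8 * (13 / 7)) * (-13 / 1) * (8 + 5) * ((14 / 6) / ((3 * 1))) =-35321 / 9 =-3924.56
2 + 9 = 11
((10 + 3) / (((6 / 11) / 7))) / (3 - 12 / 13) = 13013 / 162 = 80.33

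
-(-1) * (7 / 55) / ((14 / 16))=8 / 55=0.15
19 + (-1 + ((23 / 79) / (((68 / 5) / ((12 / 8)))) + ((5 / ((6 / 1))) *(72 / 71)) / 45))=41308957 / 2288472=18.05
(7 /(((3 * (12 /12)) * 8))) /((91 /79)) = 79 /312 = 0.25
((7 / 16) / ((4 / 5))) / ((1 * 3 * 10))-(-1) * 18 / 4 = 1735 / 384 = 4.52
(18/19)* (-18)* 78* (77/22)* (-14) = 1238328/19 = 65175.16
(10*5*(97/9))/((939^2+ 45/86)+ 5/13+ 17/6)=2711150/4435957173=0.00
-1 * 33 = -33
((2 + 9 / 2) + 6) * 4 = 50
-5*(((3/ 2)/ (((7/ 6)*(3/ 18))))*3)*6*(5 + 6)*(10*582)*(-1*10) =3111372000/ 7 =444481714.29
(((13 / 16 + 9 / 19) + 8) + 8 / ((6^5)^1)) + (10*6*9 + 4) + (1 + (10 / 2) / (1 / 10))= 604.29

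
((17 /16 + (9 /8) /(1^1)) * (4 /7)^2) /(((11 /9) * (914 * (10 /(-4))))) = -0.00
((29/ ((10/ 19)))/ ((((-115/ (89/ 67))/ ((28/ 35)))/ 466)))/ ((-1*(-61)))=-3.89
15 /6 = 5 /2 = 2.50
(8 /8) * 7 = 7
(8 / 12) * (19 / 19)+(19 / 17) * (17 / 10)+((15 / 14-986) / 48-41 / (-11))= -175257 / 12320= -14.23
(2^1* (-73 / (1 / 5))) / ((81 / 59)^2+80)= -2541130 / 285041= -8.91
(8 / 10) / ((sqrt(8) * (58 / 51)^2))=2601 * sqrt(2) / 16820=0.22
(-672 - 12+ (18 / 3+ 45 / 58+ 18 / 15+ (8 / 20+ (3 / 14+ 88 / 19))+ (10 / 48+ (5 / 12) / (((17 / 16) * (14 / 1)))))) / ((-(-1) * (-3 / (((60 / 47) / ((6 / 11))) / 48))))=10.90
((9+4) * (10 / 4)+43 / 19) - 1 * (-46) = 3069 / 38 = 80.76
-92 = -92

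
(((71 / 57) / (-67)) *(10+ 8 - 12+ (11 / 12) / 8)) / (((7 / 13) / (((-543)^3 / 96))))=3212739603541 / 9124864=352086.30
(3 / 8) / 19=3 / 152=0.02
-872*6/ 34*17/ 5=-2616/ 5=-523.20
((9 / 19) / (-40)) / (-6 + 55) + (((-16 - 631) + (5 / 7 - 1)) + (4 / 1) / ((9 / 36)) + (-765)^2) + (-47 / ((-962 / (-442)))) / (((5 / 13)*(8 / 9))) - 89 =402645161357 / 688940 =584441.55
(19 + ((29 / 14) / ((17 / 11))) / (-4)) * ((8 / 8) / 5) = 17769 / 4760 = 3.73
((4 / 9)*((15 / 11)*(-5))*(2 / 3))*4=-800 / 99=-8.08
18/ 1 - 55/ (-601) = 18.09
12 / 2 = 6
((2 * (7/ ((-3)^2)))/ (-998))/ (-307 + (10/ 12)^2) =28/ 5502473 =0.00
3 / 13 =0.23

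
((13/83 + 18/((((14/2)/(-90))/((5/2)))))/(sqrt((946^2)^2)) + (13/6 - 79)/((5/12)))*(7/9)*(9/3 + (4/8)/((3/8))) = -2077365649697/3342511260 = -621.50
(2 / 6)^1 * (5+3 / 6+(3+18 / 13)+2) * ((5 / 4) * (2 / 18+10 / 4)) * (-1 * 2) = -24205 / 936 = -25.86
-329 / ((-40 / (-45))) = -2961 / 8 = -370.12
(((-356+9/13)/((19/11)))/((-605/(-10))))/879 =-9238/2388243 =-0.00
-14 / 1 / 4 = -7 / 2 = -3.50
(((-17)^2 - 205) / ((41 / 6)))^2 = 254016 / 1681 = 151.11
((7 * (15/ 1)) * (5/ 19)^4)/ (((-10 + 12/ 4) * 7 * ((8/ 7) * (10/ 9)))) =-0.01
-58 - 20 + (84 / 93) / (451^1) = -1090490 / 13981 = -78.00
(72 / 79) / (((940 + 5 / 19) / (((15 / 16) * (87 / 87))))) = 57 / 62726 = 0.00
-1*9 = -9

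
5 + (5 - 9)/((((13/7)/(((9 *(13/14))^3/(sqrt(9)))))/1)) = -40577/98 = -414.05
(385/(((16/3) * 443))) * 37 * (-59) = -2521365/7088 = -355.72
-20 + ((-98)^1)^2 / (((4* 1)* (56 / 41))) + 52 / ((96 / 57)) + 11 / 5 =35419 / 20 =1770.95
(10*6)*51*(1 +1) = 6120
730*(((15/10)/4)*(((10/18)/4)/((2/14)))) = 12775/48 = 266.15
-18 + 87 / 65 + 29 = 802 / 65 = 12.34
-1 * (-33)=33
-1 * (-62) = 62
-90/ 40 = -9/ 4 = -2.25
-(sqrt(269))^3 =-269*sqrt(269) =-4411.93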